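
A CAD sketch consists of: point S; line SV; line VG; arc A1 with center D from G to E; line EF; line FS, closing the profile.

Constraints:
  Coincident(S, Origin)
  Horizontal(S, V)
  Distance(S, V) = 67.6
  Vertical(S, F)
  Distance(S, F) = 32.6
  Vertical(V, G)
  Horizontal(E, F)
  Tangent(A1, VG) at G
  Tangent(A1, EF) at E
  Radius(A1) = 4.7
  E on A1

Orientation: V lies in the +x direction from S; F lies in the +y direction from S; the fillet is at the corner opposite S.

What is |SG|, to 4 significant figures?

73.13

S is at the origin; S and V share the same y with |SV| = 67.6 and V on the +x side, so V = (67.60, 0.000). S and F share the same x with |SF| = 32.6 and F on the +y side, so F = (0.000, 32.60). The virtual corner opposite S is at (67.60, 32.60). A1 meets VG tangentially, so DG is at right angles to VG and tangency of A1 to EF means the radius DE is perpendicular to EF, with radius 4.7, so the center D sits 4.7 in from both sides at D = (62.90, 27.90). That places the tangent points at G = (67.60, 27.90) on VG and E = (62.90, 32.60) on EF. Then |SG| = |G − S| = 73.13.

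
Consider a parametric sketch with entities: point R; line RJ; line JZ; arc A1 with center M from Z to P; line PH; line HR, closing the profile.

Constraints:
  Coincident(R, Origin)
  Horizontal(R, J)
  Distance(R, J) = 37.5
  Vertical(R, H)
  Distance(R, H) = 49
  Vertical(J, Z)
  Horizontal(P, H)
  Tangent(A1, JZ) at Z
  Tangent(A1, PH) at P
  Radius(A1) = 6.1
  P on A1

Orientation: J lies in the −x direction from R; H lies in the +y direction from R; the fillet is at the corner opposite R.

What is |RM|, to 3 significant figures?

53.2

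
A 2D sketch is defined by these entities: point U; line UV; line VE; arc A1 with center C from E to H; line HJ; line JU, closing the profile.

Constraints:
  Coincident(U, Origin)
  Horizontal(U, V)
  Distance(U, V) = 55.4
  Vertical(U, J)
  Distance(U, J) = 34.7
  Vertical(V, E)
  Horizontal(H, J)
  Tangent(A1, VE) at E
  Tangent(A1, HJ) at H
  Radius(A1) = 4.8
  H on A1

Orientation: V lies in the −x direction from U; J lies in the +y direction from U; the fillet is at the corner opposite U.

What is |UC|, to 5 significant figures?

58.774

U and J share the same x with |UJ| = 34.7 and J on the +y side, so J = (0.0000, 34.700). The virtual corner opposite U is at (-55.400, 34.700). A1 meets VE tangentially, so CE is at right angles to VE and the tangent condition forces CH to be normal to HJ, with radius 4.8, so the center C sits 4.8 in from both sides at C = (-50.600, 29.900). Then |UC| = |C − U| = 58.774.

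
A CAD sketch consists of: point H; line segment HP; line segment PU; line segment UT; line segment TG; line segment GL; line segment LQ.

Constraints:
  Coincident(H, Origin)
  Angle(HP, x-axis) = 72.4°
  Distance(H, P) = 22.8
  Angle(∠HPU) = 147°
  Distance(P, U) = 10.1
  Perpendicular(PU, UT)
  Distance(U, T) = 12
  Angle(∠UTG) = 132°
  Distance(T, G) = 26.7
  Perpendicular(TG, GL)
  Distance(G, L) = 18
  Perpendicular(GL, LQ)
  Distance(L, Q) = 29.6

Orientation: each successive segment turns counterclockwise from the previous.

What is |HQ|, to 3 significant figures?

24.9

H is at the origin; HP runs at 72.4° with length 22.8, so P = (6.89, 21.7). ∠HPU = 147.0° gives PU at 105° from the x-axis; with |PU| = 10.1, U = (4.21, 31.5). PU is perpendicular to UT, so UT runs at -165°; with |UT| = 12.0, T = (-7.36, 28.3). ∠UTG = 132.0° gives TG at -117° from the x-axis; with |TG| = 26.7, G = (-19.3, 4.41). TG is perpendicular to GL, so GL runs at -26.6°; with |GL| = 18.0, L = (-3.22, -3.65). GL is perpendicular to LQ, so LQ runs at 63.4°; with |LQ| = 29.6, Q = (10.0, 22.8). Then |HQ| = |Q − H| = 24.9.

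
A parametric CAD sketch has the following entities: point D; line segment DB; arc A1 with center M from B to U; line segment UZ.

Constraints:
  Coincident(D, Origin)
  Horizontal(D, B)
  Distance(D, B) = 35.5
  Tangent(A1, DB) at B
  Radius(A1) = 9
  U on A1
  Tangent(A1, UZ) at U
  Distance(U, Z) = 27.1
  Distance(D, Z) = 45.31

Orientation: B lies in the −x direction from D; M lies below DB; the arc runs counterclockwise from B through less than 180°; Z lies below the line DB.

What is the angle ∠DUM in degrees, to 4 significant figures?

17.07°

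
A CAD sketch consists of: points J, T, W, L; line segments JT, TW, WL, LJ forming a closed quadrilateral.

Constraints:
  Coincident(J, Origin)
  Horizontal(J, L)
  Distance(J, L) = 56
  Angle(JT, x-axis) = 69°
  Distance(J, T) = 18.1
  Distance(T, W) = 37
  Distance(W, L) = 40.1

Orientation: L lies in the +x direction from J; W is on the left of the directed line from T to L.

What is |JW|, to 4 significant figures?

52.46

Checks: |TW| = 37.00 ✓; |WL| = 40.10 ✓.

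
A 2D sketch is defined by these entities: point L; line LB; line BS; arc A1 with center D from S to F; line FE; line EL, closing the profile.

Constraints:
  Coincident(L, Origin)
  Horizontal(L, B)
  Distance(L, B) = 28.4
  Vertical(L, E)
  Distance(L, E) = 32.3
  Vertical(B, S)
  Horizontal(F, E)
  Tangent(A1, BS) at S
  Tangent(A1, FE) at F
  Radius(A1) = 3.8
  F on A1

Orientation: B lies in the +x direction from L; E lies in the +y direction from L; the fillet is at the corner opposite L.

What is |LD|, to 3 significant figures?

37.6

L is at the origin; LB is horizontal with |LB| = 28.4 and B on the +x side, so B = (28.4, 0.00). L and E share the same x with |LE| = 32.3 and E on the +y side, so E = (0.00, 32.3). The virtual corner opposite L is at (28.4, 32.3). A1 meets BS tangentially, so DS is at right angles to BS and the tangent condition forces DF to be normal to FE, with radius 3.8, so the center D sits 3.8 in from both sides at D = (24.6, 28.5). Then |LD| = |D − L| = 37.6.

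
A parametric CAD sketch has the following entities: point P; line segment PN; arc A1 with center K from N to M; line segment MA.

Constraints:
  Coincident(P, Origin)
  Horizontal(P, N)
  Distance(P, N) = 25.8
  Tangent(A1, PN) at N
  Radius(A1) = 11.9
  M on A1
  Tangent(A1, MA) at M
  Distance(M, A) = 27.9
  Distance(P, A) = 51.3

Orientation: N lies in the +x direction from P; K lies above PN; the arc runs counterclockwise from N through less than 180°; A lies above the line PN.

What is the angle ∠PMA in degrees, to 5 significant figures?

96.029°

P is at the origin; P and N share the same y with |PN| = 25.8 and N on the +x side, so N = (25.800, 0.0000). A1 meets PN tangentially, so KN is at right angles to PN, so K = N + (0, 11.9) = (25.800, 11.900). Since KM ⟂ MA (tangency), |KA| = √(11.9² + 27.9²) = 30.332 regardless of where M sits on A1. So A lies on both circle(P, 51.3) and circle(K, 30.332); the above-PN intersection is A = (29.438, 42.013). M is the foot of the tangent from A: M = (37.227, 15.222).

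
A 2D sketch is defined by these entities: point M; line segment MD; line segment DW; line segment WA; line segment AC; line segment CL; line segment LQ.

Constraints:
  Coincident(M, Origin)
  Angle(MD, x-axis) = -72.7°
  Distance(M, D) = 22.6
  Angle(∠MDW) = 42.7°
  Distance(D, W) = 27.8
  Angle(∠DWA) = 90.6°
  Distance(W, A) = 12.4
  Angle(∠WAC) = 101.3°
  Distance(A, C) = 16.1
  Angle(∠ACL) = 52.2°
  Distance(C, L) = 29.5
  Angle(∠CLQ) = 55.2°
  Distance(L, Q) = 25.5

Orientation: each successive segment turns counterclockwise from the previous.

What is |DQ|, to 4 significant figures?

39.24

M is at the origin; MD runs at -72.7° with length 22.6, so D = (6.721, -21.58). ∠MDW = 42.7° gives DW at 64.60° from the x-axis; with |DW| = 27.8, W = (18.65, 3.535). ∠DWA = 90.6° gives WA at 154.0° from the x-axis; with |WA| = 12.4, A = (7.500, 8.971). ∠WAC = 101.3° gives AC at -127.3° from the x-axis; with |AC| = 16.1, C = (-2.256, -3.836). ∠ACL = 52.2° gives CL at 0.5000° from the x-axis; with |CL| = 29.5, L = (27.24, -3.579). ∠CLQ = 55.2° gives LQ at 125.3° from the x-axis; with |LQ| = 25.5, Q = (12.51, 17.23). Then |DQ| = |Q − D| = 39.24.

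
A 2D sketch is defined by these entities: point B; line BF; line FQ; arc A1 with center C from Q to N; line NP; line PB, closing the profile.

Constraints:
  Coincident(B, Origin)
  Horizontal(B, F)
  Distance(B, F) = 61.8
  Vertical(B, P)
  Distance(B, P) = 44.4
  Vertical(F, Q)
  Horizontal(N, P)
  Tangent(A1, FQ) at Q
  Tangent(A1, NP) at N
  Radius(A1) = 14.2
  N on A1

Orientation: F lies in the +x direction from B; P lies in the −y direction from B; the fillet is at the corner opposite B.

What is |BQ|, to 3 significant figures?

68.8

B is at the origin; B and F share the same y with |BF| = 61.8 and F on the +x side, so F = (61.8, 0.00). BP is vertical with |BP| = 44.4 and P on the −y side, so P = (0.00, -44.4). The virtual corner opposite B is at (61.8, -44.4). The tangent condition forces CQ to be normal to FQ and tangency of A1 to NP means the radius CN is perpendicular to NP, with radius 14.2, so the center C sits 14.2 in from both sides at C = (47.6, -30.2). That places the tangent points at Q = (61.8, -30.2) on FQ and N = (47.6, -44.4) on NP. Then |BQ| = |Q − B| = 68.8.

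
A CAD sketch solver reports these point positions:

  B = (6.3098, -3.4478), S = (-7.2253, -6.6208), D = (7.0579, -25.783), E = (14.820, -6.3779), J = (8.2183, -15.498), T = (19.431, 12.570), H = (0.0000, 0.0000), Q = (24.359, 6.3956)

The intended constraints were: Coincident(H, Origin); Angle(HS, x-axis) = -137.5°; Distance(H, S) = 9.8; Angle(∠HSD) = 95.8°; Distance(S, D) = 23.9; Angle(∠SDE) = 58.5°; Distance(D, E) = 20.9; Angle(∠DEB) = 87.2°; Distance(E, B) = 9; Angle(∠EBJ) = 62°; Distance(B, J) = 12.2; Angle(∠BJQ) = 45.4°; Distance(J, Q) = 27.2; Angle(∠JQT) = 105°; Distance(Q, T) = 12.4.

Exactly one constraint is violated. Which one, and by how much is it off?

Distance(Q, T) = 12.4 — off by 4.50.

H = (0.00, 0.00) ✓; HS at -137.5° ✓; |HS| = 9.800 ✓; ∠HSD = 95.80° ✓; |SD| = 23.90 ✓; ∠SDE = 58.50° ✓; |DE| = 20.90 ✓; ∠DEB = 87.20° ✓; |EB| = 9.000 ✓; ∠EBJ = 62.00° ✓; |BJ| = 12.20 ✓; ∠BJQ = 45.40° ✓; |JQ| = 27.20 ✓; ∠JQT = 105.0° ✓; |QT| = 7.900 ✗.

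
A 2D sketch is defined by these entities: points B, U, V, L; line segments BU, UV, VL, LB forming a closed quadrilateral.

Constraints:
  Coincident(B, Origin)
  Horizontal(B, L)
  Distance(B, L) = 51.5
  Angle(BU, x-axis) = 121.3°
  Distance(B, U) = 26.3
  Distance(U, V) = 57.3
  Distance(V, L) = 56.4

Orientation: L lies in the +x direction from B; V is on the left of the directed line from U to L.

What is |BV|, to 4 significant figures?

63.78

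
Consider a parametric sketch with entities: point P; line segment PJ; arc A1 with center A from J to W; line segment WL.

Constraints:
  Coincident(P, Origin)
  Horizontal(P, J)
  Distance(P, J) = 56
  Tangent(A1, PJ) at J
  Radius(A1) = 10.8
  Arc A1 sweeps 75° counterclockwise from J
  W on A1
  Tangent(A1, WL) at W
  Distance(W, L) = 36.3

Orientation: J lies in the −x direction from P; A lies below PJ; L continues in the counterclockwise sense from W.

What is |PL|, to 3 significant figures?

87.2

On A1, J sits at bearing 90° from A; a 75° counterclockwise sweep puts W at bearing 165°, so W = A + 10.8·(cos 165°, sin 165°) = (-66.4, -8.00). Since A1 is tangent to WL there, AW ⟂ WL, so WL runs along (−sin 165°, cos 165°); with |WL| = 36.3, L = (-75.8, -43.1). Then |PL| = |L − P| = 87.2.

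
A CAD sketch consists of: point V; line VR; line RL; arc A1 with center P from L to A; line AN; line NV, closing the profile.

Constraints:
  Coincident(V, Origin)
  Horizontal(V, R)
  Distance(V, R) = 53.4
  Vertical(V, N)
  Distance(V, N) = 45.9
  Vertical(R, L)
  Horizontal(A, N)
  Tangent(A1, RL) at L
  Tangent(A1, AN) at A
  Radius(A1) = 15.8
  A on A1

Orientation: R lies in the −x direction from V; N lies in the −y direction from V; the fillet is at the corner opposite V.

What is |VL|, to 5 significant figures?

61.299

The virtual corner opposite V is at (-53.400, -45.900). A1 meets RL tangentially, so PL is at right angles to RL and since A1 is tangent to AN there, PA ⟂ AN, with radius 15.8, so the center P sits 15.8 in from both sides at P = (-37.600, -30.100). That places the tangent points at L = (-53.400, -30.100) on RL and A = (-37.600, -45.900) on AN. Then |VL| = |L − V| = 61.299.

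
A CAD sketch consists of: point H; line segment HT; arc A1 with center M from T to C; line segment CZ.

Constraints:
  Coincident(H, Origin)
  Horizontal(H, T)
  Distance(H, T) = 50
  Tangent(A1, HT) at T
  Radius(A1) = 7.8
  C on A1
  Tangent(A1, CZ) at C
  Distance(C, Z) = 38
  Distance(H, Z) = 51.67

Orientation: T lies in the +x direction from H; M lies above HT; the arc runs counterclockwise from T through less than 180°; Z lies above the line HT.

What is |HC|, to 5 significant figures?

57.341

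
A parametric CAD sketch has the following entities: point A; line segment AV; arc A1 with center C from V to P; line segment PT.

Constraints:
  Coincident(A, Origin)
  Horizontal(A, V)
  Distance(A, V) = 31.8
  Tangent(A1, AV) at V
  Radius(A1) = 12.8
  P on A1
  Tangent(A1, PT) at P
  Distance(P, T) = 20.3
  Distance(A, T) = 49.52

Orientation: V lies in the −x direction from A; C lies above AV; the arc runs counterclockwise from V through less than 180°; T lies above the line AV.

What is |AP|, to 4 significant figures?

29.44

Checks: ∠(CV, VA) = 90.00° ✓; |CP| = 12.80 ✓; ∠(CP, PT) = 90.00° ✓; |PT| = 20.30 ✓; |AT| = 49.52 ✓.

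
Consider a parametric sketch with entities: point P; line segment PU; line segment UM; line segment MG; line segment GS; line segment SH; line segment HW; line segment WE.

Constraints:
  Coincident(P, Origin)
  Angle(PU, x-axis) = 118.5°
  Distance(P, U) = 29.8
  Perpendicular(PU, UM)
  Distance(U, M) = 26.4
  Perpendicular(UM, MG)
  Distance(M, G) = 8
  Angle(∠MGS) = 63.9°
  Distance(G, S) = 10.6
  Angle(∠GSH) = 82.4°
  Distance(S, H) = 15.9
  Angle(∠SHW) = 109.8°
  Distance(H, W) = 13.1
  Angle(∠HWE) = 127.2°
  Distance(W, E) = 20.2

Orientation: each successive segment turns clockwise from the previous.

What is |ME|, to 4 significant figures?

23.23

P is at the origin; PU runs at 118.5° with length 29.8, so U = (-14.22, 26.19). PU ⟂ UM, so UM runs at 28.50°; with |UM| = 26.4, M = (8.981, 38.79). UM ⟂ MG, so MG runs at -61.50°; with |MG| = 8.0, G = (12.80, 31.76). ∠MGS = 63.9° gives GS at -177.6° from the x-axis; with |GS| = 10.6, S = (2.208, 31.31). ∠GSH = 82.4° gives SH at 84.80° from the x-axis; with |SH| = 15.9, H = (3.649, 47.15). ∠SHW = 109.8° gives HW at 14.60° from the x-axis; with |HW| = 13.1, W = (16.33, 50.45). ∠HWE = 127.2° gives WE at -38.20° from the x-axis; with |WE| = 20.2, E = (32.20, 37.96). Then |ME| = |E − M| = 23.23.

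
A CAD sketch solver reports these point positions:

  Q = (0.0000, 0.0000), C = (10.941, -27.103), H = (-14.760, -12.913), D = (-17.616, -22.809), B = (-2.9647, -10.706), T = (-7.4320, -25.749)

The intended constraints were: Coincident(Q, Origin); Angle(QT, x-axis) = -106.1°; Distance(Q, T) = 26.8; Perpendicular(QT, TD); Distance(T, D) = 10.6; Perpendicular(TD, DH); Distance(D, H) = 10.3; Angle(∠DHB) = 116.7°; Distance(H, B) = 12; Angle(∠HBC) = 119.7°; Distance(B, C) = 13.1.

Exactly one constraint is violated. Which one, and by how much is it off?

Distance(B, C) = 13.1 — off by 8.40.

Q = (0.00, 0.00) ✓; QT at -106.1° ✓; |QT| = 26.80 ✓; ∠(QT, TD) = 90.00° ✓; |TD| = 10.60 ✓; ∠(TD, DH) = 90.00° ✓; |DH| = 10.30 ✓; ∠DHB = 116.7° ✓; |HB| = 12.00 ✓; ∠HBC = 119.7° ✓; |BC| = 21.50 ✗.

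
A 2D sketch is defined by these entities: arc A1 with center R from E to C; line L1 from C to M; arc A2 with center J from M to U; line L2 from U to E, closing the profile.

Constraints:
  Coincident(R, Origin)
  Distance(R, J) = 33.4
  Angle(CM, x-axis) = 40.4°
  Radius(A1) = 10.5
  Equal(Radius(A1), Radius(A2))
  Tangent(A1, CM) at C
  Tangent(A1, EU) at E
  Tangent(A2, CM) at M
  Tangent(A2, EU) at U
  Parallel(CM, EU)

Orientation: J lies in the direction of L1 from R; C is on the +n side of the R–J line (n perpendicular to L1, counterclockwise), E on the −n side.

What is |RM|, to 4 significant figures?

35.01

The slot axis is L1's direction at 40.4°, so u = (cos 40.4°, sin 40.4°) = (0.7615, 0.6481) and n = (−sin 40.4°, cos 40.4°) = (-0.6481, 0.7615). R is at the origin and J lies 33.4 along u from R, so J = 33.4·u = (25.44, 21.65). Tangency of A1 to both parallel lines with radius 10.5 puts C and E at R ± 10.5·n: C = (-6.805, 7.996), E = (6.805, -7.996). Equal radii place M and U the same way about J: M = J + 10.5·n = (18.63, 29.64), U = J − 10.5·n = (32.24, 13.65). Then |RM| = |M − R| = 35.01.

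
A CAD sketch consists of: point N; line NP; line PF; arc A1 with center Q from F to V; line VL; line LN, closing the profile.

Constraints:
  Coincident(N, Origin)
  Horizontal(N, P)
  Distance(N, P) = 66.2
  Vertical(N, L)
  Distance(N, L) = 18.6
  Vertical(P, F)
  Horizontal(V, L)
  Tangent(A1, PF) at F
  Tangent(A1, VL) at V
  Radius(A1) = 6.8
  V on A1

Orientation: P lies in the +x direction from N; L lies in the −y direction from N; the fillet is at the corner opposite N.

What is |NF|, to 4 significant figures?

67.24

The virtual corner opposite N is at (66.20, -18.60). The tangent condition forces QF to be normal to PF and tangency of A1 to VL means the radius QV is perpendicular to VL, with radius 6.8, so the center Q sits 6.8 in from both sides at Q = (59.40, -11.80). That places the tangent points at F = (66.20, -11.80) on PF and V = (59.40, -18.60) on VL. Then |NF| = |F − N| = 67.24.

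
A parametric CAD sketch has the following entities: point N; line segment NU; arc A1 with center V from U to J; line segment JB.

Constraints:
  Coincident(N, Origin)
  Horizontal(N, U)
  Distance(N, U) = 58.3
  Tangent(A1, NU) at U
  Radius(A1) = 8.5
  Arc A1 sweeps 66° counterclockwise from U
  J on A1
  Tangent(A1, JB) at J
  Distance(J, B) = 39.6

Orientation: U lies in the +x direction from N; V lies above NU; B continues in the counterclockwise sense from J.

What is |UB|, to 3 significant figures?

47.6

N is at the origin; N and U share the same y with |NU| = 58.3 and U on the +x side, so U = (58.3, 0.00). Since A1 is tangent to NU there, VU ⟂ NU, so V = U + (0, 8.5) = (58.3, 8.50). On A1, U sits at bearing -90° from V; a 66° counterclockwise sweep puts J at bearing -24°, so J = V + 8.5·(cos -24°, sin -24°) = (66.1, 5.04). Tangency of A1 to JB means the radius VJ is perpendicular to JB, so JB runs along (−sin -24°, cos -24°); with |JB| = 39.6, B = (82.2, 41.2). Then |UB| = |B − U| = 47.6.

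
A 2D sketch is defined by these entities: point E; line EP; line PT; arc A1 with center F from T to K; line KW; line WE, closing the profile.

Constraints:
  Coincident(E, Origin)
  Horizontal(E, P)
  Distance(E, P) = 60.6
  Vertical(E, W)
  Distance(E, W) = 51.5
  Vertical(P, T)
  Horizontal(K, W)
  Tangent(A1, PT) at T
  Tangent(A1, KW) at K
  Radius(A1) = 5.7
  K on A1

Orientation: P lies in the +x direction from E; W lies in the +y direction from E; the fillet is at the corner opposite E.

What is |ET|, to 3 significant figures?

76.0

E is at the origin; EP is horizontal with |EP| = 60.6 and P on the +x side, so P = (60.6, 0.00). E and W share the same x with |EW| = 51.5 and W on the +y side, so W = (0.00, 51.5). The virtual corner opposite E is at (60.6, 51.5). The tangent condition forces FT to be normal to PT and tangency of A1 to KW means the radius FK is perpendicular to KW, with radius 5.7, so the center F sits 5.7 in from both sides at F = (54.9, 45.8). That places the tangent points at T = (60.6, 45.8) on PT and K = (54.9, 51.5) on KW. Then |ET| = |T − E| = 76.0.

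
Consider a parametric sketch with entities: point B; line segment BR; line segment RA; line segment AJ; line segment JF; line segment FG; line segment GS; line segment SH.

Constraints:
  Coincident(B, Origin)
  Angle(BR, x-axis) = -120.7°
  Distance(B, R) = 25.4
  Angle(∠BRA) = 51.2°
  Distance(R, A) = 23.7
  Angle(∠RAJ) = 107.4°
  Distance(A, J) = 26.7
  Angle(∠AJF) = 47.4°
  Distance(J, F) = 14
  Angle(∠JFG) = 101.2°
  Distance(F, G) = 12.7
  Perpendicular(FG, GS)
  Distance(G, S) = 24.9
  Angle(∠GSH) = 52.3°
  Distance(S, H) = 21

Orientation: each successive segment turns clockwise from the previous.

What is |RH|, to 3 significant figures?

39.7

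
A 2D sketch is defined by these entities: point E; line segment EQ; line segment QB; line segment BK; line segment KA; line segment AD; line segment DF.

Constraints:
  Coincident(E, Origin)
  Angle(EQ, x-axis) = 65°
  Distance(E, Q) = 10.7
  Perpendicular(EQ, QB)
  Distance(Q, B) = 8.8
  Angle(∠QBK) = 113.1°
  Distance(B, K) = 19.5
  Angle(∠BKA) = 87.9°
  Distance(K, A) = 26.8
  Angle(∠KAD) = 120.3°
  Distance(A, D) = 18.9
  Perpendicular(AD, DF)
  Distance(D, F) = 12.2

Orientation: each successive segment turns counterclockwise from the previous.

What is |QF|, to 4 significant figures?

16.87

E is at the origin; EQ runs at 65.0° with length 10.7, so Q = (4.522, 9.697). EQ ⟂ QB, so QB runs at 155.0°; with |QB| = 8.8, B = (-3.453, 13.42). ∠QBK = 113.1° gives BK at -138.1° from the x-axis; with |BK| = 19.5, K = (-17.97, 0.3938). ∠BKA = 87.9° gives KA at -46.00° from the x-axis; with |KA| = 26.8, A = (0.6493, -18.88). ∠KAD = 120.3° gives AD at 13.70° from the x-axis; with |AD| = 18.9, D = (19.01, -14.41). The perpendicularity gives DF at right angles to AD, so DF runs at 103.7°; with |DF| = 12.2, F = (16.12, -2.555). Then |QF| = |F − Q| = 16.87.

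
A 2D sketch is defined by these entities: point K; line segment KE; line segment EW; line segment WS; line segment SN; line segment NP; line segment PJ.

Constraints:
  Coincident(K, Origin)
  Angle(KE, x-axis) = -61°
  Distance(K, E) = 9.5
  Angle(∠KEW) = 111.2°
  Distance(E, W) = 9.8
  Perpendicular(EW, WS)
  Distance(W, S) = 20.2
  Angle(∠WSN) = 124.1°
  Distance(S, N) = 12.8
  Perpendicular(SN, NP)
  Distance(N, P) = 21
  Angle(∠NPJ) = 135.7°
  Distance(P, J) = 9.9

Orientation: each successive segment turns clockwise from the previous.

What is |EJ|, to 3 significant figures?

10.8

K is at the origin; KE runs at -61.0° with length 9.5, so E = (4.61, -8.31). ∠KEW = 111.2° gives EW at -130° from the x-axis; with |EW| = 9.8, W = (-1.67, -15.8). EW is perpendicular to WS, so WS runs at 140°; with |WS| = 20.2, S = (-17.2, -2.91). ∠WSN = 124.1° gives SN at 84.3° from the x-axis; with |SN| = 12.8, N = (-15.9, 9.83). The perpendicularity gives NP at right angles to SN, so NP runs at -5.70°; with |NP| = 21.0, P = (4.98, 7.74). ∠NPJ = 135.7° gives PJ at -50.0° from the x-axis; with |PJ| = 9.9, J = (11.3, 0.159). Then |EJ| = |J − E| = 10.8.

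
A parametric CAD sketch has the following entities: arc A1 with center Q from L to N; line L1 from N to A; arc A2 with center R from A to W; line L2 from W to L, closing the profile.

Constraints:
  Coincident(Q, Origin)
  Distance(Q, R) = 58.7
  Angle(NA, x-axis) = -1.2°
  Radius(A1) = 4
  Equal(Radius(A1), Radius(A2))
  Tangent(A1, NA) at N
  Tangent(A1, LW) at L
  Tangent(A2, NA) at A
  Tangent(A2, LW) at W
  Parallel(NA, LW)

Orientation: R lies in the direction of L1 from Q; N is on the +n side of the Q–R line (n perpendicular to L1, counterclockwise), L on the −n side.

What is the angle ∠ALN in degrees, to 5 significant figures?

82.239°

Tangency of A1 to both parallel lines with radius 4.0 puts N and L at Q ± 4.0·n: N = (0.083770, 3.9991), L = (-0.083770, -3.9991). Equal radii place A and W the same way about R: A = R + 4.0·n = (58.771, 2.7698), W = R − 4.0·n = (58.603, -5.2284). Then cos ∠ALN = LA·LN / (|LA||LN|), giving 82.239°.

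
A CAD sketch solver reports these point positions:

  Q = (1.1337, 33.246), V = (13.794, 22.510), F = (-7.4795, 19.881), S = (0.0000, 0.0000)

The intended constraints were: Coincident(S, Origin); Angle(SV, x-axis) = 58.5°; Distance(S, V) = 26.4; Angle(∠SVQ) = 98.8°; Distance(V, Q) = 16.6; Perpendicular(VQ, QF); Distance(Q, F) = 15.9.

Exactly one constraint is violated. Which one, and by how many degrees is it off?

Perpendicular(VQ, QF) — off by 7.50°.

S = (0.00, 0.00) ✓; SV at 58.50° ✓; |SV| = 26.40 ✓; ∠SVQ = 98.80° ✓; |VQ| = 16.60 ✓; ∠(VQ, QF) = 97.50° ✗; |QF| = 15.90 ✓.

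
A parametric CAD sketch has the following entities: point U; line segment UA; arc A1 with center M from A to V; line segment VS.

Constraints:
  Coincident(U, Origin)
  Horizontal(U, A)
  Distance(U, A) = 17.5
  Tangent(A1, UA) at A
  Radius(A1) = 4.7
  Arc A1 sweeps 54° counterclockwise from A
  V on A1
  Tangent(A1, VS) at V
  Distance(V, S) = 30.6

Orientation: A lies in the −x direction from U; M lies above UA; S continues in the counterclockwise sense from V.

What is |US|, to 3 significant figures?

27.0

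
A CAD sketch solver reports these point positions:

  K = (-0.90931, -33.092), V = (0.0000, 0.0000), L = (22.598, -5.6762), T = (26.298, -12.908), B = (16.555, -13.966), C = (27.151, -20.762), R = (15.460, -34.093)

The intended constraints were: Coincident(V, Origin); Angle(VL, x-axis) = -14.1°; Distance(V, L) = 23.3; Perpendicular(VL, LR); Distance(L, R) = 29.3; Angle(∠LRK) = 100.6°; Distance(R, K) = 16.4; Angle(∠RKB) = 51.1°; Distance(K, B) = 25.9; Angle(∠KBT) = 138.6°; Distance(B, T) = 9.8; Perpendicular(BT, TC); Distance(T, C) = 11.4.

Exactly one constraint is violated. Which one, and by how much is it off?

Distance(T, C) = 11.4 — off by 3.50.

V = (0.00, 0.00) ✓; VL at -14.10° ✓; |VL| = 23.30 ✓; ∠(VL, LR) = 90.00° ✓; |LR| = 29.30 ✓; ∠LRK = 100.6° ✓; |RK| = 16.40 ✓; ∠RKB = 51.10° ✓; |KB| = 25.90 ✓; ∠KBT = 138.6° ✓; |BT| = 9.800 ✓; ∠(BT, TC) = 90.00° ✓; |TC| = 7.900 ✗.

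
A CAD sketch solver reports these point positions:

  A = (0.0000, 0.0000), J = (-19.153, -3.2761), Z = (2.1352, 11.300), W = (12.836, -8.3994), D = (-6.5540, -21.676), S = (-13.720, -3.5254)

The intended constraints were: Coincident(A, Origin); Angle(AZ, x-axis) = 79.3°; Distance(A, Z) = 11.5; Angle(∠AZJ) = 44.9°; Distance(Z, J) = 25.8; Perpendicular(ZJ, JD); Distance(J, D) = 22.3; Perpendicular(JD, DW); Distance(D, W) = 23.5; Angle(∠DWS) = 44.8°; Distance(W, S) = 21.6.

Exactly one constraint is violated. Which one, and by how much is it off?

Distance(W, S) = 21.6 — off by 5.40.

A = (0.00, 0.00) ✓; AZ at 79.30° ✓; |AZ| = 11.50 ✓; ∠AZJ = 44.90° ✓; |ZJ| = 25.80 ✓; ∠(ZJ, JD) = 90.00° ✓; |JD| = 22.30 ✓; ∠(JD, DW) = 90.00° ✓; |DW| = 23.50 ✓; ∠DWS = 44.80° ✓; |WS| = 27.00 ✗.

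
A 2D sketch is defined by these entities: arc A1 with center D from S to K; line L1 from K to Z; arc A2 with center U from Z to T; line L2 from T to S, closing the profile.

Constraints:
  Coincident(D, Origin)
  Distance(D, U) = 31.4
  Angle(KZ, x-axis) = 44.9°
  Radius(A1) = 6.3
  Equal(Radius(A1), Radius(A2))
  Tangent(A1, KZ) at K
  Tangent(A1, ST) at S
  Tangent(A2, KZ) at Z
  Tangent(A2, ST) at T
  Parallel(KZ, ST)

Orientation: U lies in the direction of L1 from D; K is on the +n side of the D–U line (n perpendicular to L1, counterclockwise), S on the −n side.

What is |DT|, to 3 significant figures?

32.0

The slot axis is L1's direction at 44.9°, so u = (cos 44.9°, sin 44.9°) = (0.708, 0.706) and n = (−sin 44.9°, cos 44.9°) = (-0.706, 0.708). D is at the origin and U lies 31.4 along u from D, so U = 31.4·u = (22.2, 22.2). Tangency of A1 to both parallel lines with radius 6.3 puts K and S at D ± 6.3·n: K = (-4.45, 4.46), S = (4.45, -4.46). Equal radii place Z and T the same way about U: Z = U + 6.3·n = (17.8, 26.6), T = U − 6.3·n = (26.7, 17.7). Then |DT| = |T − D| = 32.0.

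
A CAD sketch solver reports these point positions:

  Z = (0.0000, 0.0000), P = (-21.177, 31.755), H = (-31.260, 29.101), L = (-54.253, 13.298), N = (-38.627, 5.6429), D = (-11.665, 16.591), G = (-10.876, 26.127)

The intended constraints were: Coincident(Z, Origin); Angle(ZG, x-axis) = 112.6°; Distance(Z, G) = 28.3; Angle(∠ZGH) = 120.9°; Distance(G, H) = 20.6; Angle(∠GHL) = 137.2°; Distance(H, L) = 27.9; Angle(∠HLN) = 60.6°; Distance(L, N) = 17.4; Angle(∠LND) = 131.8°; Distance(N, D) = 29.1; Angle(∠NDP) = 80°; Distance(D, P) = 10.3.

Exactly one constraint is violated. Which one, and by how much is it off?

Distance(D, P) = 10.3 — off by 7.60.

Z = (0.00, 0.00) ✓; ZG at 112.6° ✓; |ZG| = 28.30 ✓; ∠ZGH = 120.9° ✓; |GH| = 20.60 ✓; ∠GHL = 137.2° ✓; |HL| = 27.90 ✓; ∠HLN = 60.60° ✓; |LN| = 17.40 ✓; ∠LND = 131.8° ✓; |ND| = 29.10 ✓; ∠NDP = 80.00° ✓; |DP| = 17.90 ✗.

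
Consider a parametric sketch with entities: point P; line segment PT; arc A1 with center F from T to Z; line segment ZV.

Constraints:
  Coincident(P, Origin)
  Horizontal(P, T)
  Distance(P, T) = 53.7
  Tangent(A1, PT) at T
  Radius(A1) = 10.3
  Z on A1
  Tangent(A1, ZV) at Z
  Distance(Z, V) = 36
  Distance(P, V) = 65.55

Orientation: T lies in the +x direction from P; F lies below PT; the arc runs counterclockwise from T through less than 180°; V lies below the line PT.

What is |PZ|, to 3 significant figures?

44.8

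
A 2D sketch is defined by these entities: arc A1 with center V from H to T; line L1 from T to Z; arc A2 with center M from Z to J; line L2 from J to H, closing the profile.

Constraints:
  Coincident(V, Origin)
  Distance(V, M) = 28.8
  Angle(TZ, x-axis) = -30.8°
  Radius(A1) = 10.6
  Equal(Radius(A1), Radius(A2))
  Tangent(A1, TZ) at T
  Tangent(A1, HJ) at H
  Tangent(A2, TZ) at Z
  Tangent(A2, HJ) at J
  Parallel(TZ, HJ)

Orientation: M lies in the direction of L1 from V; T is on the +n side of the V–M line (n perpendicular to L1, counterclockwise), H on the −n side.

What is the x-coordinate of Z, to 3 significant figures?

30.2

Tangency of A1 to both parallel lines with radius 10.6 puts T and H at V ± 10.6·n: T = (5.43, 9.10), H = (-5.43, -9.10). Equal radii place Z and J the same way about M: Z = M + 10.6·n = (30.2, -5.64), J = M − 10.6·n = (19.3, -23.9). So Z.x = 30.2.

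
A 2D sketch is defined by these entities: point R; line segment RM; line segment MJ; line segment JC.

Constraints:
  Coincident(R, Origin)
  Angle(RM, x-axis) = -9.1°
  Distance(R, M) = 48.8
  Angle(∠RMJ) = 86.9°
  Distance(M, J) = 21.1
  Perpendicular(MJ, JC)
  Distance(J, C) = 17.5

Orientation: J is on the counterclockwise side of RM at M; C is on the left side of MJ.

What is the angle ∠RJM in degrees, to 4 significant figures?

69.25°

R is at the origin; RM runs at -9.1° with length 48.8, so M = 48.8·(cos -9.1°, sin -9.1°) = (48.19, -7.718). ∠RMJ = 86.9°, so MJ runs at -9.1° + (180° − 86.9°) = 84.00° from the x-axis; with |MJ| = 21.1, J = M + 21.1·(cos 84.00°, sin 84.00°) = (50.39, 13.27). Then cos ∠RJM = JR·JM / (|JR||JM|), giving 69.25°.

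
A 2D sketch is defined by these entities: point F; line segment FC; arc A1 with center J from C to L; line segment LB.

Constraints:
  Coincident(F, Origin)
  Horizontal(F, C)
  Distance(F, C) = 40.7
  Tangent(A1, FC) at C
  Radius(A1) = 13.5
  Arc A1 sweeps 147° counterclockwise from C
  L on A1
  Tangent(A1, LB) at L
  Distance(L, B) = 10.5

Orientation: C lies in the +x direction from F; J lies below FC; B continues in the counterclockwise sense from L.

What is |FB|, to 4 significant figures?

52.05

F is at the origin; FC is horizontal with |FC| = 40.7 and C on the +x side, so C = (40.70, 0.000). A1 meets FC tangentially, so JC is at right angles to FC, so J = C + (0, -13.5) = (40.70, -13.50). On A1, C sits at bearing 90° from J; a 147° counterclockwise sweep puts L at bearing 237°, so L = J + 13.5·(cos 237°, sin 237°) = (33.35, -24.82). A1 meets LB tangentially, so JL is at right angles to LB, so LB runs along (−sin 237°, cos 237°); with |LB| = 10.5, B = (42.15, -30.54). Then |FB| = |B − F| = 52.05.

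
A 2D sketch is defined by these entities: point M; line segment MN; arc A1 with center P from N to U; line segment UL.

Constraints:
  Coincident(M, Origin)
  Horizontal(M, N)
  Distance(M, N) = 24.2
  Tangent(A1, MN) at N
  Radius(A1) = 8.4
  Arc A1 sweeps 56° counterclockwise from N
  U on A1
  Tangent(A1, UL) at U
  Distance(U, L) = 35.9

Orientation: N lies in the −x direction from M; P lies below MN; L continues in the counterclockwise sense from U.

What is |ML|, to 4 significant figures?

61.20

M is at the origin; MN is horizontal with |MN| = 24.2 and N on the −x side, so N = (-24.20, 0.000). Since A1 is tangent to MN there, PN ⟂ MN, so P = N + (0, -8.4) = (-24.20, -8.400). On A1, N sits at bearing 90° from P; a 56° counterclockwise sweep puts U at bearing 146°, so U = P + 8.4·(cos 146°, sin 146°) = (-31.16, -3.703). Tangency of A1 to UL means the radius PU is perpendicular to UL, so UL runs along (−sin 146°, cos 146°); with |UL| = 35.9, L = (-51.24, -33.47). Then |ML| = |L − M| = 61.20.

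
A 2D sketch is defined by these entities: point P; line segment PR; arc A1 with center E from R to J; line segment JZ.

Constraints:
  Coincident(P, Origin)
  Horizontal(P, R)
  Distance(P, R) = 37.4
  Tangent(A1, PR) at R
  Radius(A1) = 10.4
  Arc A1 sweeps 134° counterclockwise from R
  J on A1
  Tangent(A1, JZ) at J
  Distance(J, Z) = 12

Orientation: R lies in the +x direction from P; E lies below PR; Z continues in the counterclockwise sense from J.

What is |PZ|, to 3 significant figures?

46.4

P is at the origin; P and R share the same y with |PR| = 37.4 and R on the +x side, so R = (37.4, 0.00). Since A1 is tangent to PR there, ER ⟂ PR, so E = R + (0, -10.4) = (37.4, -10.4). On A1, R sits at bearing 90° from E; a 134° counterclockwise sweep puts J at bearing 224°, so J = E + 10.4·(cos 224°, sin 224°) = (29.9, -17.6). Tangency of A1 to JZ means the radius EJ is perpendicular to JZ, so JZ runs along (−sin 224°, cos 224°); with |JZ| = 12.0, Z = (38.3, -26.3). Then |PZ| = |Z − P| = 46.4.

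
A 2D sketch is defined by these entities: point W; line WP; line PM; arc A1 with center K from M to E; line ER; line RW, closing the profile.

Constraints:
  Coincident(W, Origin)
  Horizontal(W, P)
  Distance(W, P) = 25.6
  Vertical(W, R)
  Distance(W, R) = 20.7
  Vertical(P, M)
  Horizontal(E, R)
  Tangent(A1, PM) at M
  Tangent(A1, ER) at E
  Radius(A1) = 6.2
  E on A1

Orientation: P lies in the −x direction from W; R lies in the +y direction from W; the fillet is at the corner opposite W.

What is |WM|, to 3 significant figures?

29.4

W is at the origin; WP is horizontal with |WP| = 25.6 and P on the −x side, so P = (-25.6, 0.00). W and R share the same x with |WR| = 20.7 and R on the +y side, so R = (0.00, 20.7). The virtual corner opposite W is at (-25.6, 20.7). The tangent condition forces KM to be normal to PM and since A1 is tangent to ER there, KE ⟂ ER, with radius 6.2, so the center K sits 6.2 in from both sides at K = (-19.4, 14.5). That places the tangent points at M = (-25.6, 14.5) on PM and E = (-19.4, 20.7) on ER. Then |WM| = |M − W| = 29.4.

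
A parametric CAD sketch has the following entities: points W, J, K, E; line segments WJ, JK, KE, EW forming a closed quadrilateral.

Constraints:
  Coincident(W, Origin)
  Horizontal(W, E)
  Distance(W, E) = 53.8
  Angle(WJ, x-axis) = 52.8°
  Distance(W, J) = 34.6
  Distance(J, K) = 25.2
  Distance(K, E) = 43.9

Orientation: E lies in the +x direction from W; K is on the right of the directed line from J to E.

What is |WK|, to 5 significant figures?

11.225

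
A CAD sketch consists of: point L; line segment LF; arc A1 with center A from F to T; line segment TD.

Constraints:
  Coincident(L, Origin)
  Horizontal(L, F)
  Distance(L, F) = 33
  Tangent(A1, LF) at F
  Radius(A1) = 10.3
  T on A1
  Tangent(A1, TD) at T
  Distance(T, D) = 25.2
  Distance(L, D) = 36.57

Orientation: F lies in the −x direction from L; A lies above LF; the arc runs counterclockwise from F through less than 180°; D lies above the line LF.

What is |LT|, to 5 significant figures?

24.300

L is at the origin; L and F share the same y with |LF| = 33.0 and F on the −x side, so F = (-33.000, 0.0000). A1 meets LF tangentially, so AF is at right angles to LF, so A = F + (0, 10.3) = (-33.000, 10.300). Since AT ⟂ TD (tangency), |AD| = √(10.3² + 25.2²) = 27.224 regardless of where T sits on A1. So D lies on both circle(L, 36.57) and circle(A, 27.224); the above-LF intersection is D = (-17.042, 32.356). T is the foot of the tangent from D: T = (-22.991, 7.8685).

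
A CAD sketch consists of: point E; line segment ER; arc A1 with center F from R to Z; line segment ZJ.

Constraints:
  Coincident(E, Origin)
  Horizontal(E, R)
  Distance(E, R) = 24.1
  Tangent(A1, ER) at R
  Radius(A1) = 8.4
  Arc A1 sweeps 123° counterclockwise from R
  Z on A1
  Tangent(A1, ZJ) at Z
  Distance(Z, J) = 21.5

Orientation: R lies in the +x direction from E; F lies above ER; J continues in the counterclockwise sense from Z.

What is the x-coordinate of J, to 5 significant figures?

19.435

E is at the origin; E and R share the same y with |ER| = 24.1 and R on the +x side, so R = (24.100, 0.0000). The tangent condition forces FR to be normal to ER, so F = R + (0, 8.4) = (24.100, 8.4000). On A1, R sits at bearing -90° from F; a 123° counterclockwise sweep puts Z at bearing 33°, so Z = F + 8.4·(cos 33°, sin 33°) = (31.145, 12.975). A1 meets ZJ tangentially, so FZ is at right angles to ZJ, so ZJ runs along (−sin 33°, cos 33°); with |ZJ| = 21.5, J = (19.435, 31.006). So J.x = 19.435.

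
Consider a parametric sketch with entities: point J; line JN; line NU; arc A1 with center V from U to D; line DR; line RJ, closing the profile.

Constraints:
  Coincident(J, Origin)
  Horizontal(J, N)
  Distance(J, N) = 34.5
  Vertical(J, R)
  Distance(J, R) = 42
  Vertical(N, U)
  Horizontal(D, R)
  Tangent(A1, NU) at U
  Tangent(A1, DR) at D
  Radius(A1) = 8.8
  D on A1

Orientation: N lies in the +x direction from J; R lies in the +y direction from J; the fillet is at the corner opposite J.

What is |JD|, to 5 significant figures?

49.239

J is at the origin; J and N share the same y with |JN| = 34.5 and N on the +x side, so N = (34.500, 0.0000). J and R share the same x with |JR| = 42.0 and R on the +y side, so R = (0.0000, 42.000). The virtual corner opposite J is at (34.500, 42.000). Tangency of A1 to NU means the radius VU is perpendicular to NU and the tangent condition forces VD to be normal to DR, with radius 8.8, so the center V sits 8.8 in from both sides at V = (25.700, 33.200). That places the tangent points at U = (34.500, 33.200) on NU and D = (25.700, 42.000) on DR. Then |JD| = |D − J| = 49.239.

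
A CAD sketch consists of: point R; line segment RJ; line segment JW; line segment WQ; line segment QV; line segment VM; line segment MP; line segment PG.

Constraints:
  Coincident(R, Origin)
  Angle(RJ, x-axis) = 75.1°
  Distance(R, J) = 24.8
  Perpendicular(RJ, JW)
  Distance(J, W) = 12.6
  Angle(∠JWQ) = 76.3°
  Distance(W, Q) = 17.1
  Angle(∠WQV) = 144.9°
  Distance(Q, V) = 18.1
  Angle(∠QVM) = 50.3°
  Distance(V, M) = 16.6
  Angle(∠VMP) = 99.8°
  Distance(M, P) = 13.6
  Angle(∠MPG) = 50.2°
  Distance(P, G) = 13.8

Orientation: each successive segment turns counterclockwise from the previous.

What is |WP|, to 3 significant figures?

10.4

R is at the origin; RJ runs at 75.1° with length 24.8, so J = (6.38, 24.0). RJ is perpendicular to JW, so JW runs at 165°; with |JW| = 12.6, W = (-5.80, 27.2). ∠JWQ = 76.3° gives WQ at -91.2° from the x-axis; with |WQ| = 17.1, Q = (-6.16, 10.1). ∠WQV = 144.9° gives QV at -56.1° from the x-axis; with |QV| = 18.1, V = (3.94, -4.91). ∠QVM = 50.3° gives VM at 73.6° from the x-axis; with |VM| = 16.6, M = (8.62, 11.0). ∠VMP = 99.8° gives MP at 154° from the x-axis; with |MP| = 13.6, P = (-3.58, 17.0). Then |WP| = |P − W| = 10.4.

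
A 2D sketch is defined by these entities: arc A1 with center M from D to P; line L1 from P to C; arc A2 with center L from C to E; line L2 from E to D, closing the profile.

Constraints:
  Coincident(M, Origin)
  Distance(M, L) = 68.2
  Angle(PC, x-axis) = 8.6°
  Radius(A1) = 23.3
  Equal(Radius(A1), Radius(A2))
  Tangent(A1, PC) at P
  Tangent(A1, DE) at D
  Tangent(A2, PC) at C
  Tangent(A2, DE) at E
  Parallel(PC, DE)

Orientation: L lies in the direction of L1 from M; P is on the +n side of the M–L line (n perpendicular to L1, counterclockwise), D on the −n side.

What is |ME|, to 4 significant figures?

72.07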